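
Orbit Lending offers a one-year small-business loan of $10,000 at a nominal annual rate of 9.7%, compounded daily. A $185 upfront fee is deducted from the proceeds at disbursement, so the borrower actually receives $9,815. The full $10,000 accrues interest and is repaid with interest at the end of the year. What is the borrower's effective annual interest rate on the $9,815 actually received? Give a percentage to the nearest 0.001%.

12.261%

Amount owed after one year: 10,000 × (1 + 0.097/365)^365 = 10,000 × 1.101846 = $11,018.46.
Effective rate on net proceeds: 11,018.46 / 9,815 − 1 = 0.122615 = 12.261%.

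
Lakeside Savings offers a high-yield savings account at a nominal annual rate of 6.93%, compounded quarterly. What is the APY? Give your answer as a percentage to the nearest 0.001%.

EAR = (1 + 0.0693/4)^4 − 1.
= (1 + 0.017325)^4 − 1 = 1.071122 − 1 = 7.112%.

7.112%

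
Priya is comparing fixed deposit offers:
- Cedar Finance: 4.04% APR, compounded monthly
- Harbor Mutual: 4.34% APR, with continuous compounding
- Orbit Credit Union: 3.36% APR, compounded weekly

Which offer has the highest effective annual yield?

Cedar Finance: (1 + 0.0404/12)^12 − 1 = 4.116%
Harbor Mutual: e^0.0434 − 1 = 4.436%
Orbit Credit Union: (1 + 0.0336/52)^52 − 1 = 3.416%
The highest effective annual rate is Harbor Mutual at 4.436%.

Harbor Mutual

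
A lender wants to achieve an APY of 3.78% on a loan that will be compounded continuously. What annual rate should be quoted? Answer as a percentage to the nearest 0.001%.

Continuous: nominal r satisfies e^r − 1 = 0.0378.
r = ln(1 + 0.0378) = ln(1.0378) = 0.037103 = 3.710%.

3.710%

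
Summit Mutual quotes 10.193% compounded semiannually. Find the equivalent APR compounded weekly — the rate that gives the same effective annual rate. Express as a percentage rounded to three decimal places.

9.951%

EAR = (1 + 0.10193/2)^2 − 1 = 0.104527.
Solve (1 + r/52)^52 = 1.104527: r/52 = 1.104527^(1/52) − 1 = 0.001914, so r = 0.099513 = 9.951%.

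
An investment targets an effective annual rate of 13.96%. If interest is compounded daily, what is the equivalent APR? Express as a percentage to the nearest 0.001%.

13.070%

(1 + r/365)^365 − 1 = 0.1396, so 1 + r/365 = 1.1396^(1/365).
r/365 = 0.000358, so r = 0.130701 = 13.070%.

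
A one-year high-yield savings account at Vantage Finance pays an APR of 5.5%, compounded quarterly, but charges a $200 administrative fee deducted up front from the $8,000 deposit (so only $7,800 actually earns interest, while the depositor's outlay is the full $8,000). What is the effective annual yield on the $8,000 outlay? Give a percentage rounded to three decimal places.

2.974%

Value after one year: 7,800 × (1 + 0.055/4)^4 = 7,800 × 1.056145 = $8,237.93.
Effective yield on the $8,000 outlay: 8,237.93 / 8,000 − 1 = 0.029741 = 2.974%.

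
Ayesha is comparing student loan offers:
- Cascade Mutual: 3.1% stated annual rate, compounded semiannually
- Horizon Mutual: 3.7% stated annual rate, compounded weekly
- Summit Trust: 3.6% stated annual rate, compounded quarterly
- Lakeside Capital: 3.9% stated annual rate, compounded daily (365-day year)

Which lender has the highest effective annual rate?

Cascade Mutual: (1 + 0.031/2)^2 − 1 = 3.124%
Horizon Mutual: (1 + 0.037/52)^52 − 1 = 3.768%
Summit Trust: (1 + 0.036/4)^4 − 1 = 3.649%
Lakeside Capital: (1 + 0.039/365)^365 − 1 = 3.977%
The highest effective annual rate is Lakeside Capital at 3.977%.

Lakeside Capital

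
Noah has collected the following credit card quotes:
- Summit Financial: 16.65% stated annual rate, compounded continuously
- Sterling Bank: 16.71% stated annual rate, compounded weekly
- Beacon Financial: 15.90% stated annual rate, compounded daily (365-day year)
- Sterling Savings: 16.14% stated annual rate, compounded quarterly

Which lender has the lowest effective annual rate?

Summit Financial: e^0.1665 − 1 = 18.116%
Sterling Bank: (1 + 0.1671/52)^52 − 1 = 18.156%
Beacon Financial: (1 + 0.1590/365)^365 − 1 = 17.230%
Sterling Savings: (1 + 0.1614/4)^4 − 1 = 17.143%
The lowest effective annual rate is Sterling Savings at 17.143%.

Sterling Savings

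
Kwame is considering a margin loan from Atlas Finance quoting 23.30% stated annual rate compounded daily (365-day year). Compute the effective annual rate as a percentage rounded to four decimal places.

EAR = (1 + 0.2330/365)^365 − 1.
= (1 + 0.000638)^365 − 1 = 1.262288 − 1 = 26.2288%.

26.2288%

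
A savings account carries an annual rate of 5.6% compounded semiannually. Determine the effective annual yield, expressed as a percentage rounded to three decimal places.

EAR = (1 + 0.056/2)^2 − 1.
= 1.056784 − 1 = 5.678%.

5.678%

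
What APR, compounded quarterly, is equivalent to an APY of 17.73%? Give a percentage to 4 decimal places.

(1 + r/4)^4 − 1 = 0.1773, so 1 + r/4 = 1.1773^(1/4).
r/4 = 0.041650, so r = 0.166600 = 16.6600%.

16.6600%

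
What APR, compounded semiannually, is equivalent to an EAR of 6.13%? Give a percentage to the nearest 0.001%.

6.039%

(1 + r/2)^2 − 1 = 0.0613, so 1 + r/2 = 1.0613^(1/2).
r/2 = 0.030194, so r = 0.060388 = 6.039%.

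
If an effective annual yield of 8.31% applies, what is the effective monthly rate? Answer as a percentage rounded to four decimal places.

0.6674%

The per-month rate i satisfies (1 + i)^12 = 1 + 0.0831.
i = 1.0831^(1/12) − 1 = 0.0066745 = 0.6674%.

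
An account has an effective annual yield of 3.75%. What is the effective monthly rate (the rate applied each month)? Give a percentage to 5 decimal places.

The per-month rate i satisfies (1 + i)^12 = 1 + 0.0375.
i = 1.0375^(1/12) − 1 = 0.0030725 = 0.30725%.

0.30725%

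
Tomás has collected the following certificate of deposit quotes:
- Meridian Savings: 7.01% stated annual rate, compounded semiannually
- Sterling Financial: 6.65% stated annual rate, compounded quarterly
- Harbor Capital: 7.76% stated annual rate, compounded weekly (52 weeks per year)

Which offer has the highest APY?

Meridian Savings: (1 + 0.0701/2)^2 − 1 = 7.133%
Sterling Financial: (1 + 0.0665/4)^4 − 1 = 6.818%
Harbor Capital: (1 + 0.0776/52)^52 − 1 = 8.063%
The highest effective annual rate is Harbor Capital at 8.063%.

Harbor Capital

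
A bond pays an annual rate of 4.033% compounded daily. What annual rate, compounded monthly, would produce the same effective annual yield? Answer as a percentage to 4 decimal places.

4.0396%

EAR = (1 + 0.04033/365)^365 − 1 = 0.041152.
Solve (1 + r/12)^12 = 1.041152: r/12 = 1.041152^(1/12) − 1 = 0.003366, so r = 0.040396 = 4.0396%.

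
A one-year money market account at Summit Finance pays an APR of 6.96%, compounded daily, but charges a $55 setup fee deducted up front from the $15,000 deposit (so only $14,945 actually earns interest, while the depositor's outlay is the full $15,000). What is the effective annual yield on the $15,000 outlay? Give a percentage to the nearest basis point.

6.81%

Value after one year: 14,945 × (1 + 0.0696/365)^365 = 14,945 × 1.072072 = $16,022.12.
Effective yield on the $15,000 outlay: 16,022.12 / 15,000 − 1 = 0.068141 = 6.81%.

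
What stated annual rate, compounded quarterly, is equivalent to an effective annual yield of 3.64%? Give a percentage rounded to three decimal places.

(1 + r/4)^4 − 1 = 0.0364, so 1 + r/4 = 1.0364^(1/4).
r/4 = 0.008978, so r = 0.035913 = 3.591%.

3.591%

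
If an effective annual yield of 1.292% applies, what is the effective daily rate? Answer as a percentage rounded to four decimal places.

The per-day rate i satisfies (1 + i)^365 = 1 + 0.01292.
i = 1.01292^(1/365) − 1 = 0.0000352 = 0.0035%.

0.0035%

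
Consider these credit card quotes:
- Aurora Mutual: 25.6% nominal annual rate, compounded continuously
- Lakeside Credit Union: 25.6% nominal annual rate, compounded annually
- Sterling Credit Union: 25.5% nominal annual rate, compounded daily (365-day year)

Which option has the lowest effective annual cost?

Lakeside Credit Union

Aurora Mutual: e^0.256 − 1 = 29.175%
Lakeside Credit Union: compounded annually, EAR = 25.600%
Sterling Credit Union: (1 + 0.255/365)^365 − 1 = 29.035%
The lowest effective annual rate is Lakeside Credit Union at 25.600%.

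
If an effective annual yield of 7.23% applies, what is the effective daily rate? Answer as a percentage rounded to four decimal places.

The per-day rate i satisfies (1 + i)^365 = 1 + 0.0723.
i = 1.0723^(1/365) − 1 = 0.0001913 = 0.0191%.

0.0191%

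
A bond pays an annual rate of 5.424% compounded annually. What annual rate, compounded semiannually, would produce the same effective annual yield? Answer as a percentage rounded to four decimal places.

Compounded annually, EAR = nominal = 0.054240.
Solve (1 + r/2)^2 = 1.054240: r/2 = 1.054240^(1/2) − 1 = 0.026762, so r = 0.053524 = 5.3524%.

5.3524%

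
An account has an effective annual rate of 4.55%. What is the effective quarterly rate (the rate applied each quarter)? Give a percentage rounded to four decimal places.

1.1186%

The per-quarter rate i satisfies (1 + i)^4 = 1 + 0.0455.
i = 1.0455^(1/4) − 1 = 0.0111859 = 1.1186%.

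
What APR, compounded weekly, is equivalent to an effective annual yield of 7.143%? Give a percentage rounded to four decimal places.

6.9040%

(1 + r/52)^52 − 1 = 0.07143, so 1 + r/52 = 1.07143^(1/52).
r/52 = 0.001328, so r = 0.069040 = 6.9040%.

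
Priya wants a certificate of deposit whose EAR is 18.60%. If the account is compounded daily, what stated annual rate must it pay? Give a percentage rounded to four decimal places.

(1 + r/365)^365 − 1 = 0.1860, so 1 + r/365 = 1.1860^(1/365).
r/365 = 0.000467, so r = 0.170626 = 17.0626%.

17.0626%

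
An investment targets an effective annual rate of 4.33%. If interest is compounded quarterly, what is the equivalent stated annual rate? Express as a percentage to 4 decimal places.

(1 + r/4)^4 − 1 = 0.0433, so 1 + r/4 = 1.0433^(1/4).
r/4 = 0.010654, so r = 0.042614 = 4.2614%.

4.2614%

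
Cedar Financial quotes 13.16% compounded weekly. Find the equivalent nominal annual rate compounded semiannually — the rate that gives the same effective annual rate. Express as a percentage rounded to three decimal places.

EAR = (1 + 0.1316/52)^52 − 1 = 0.140462.
Solve (1 + r/2)^2 = 1.140462: r/2 = 1.140462^(1/2) − 1 = 0.067924, so r = 0.135849 = 13.585%.

13.585%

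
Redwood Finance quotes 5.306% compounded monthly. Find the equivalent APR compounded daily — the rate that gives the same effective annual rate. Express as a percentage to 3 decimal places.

5.295%

EAR = (1 + 0.05306/12)^12 − 1 = 0.054370.
Solve (1 + r/365)^365 = 1.054370: r/365 = 1.054370^(1/365) − 1 = 0.000145, so r = 0.052947 = 5.295%.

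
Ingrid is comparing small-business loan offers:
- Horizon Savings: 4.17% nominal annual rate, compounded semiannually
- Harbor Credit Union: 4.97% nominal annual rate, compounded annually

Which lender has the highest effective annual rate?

Harbor Credit Union

Horizon Savings: (1 + 0.0417/2)^2 − 1 = 4.213%
Harbor Credit Union: compounded annually, EAR = 4.970%
The highest effective annual rate is Harbor Credit Union at 4.970%.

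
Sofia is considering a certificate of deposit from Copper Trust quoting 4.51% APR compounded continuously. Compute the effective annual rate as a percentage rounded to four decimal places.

With continuous compounding, EAR = e^0.0451 − 1.
e^0.0451 = 1.046132, so EAR = 0.046132 = 4.6132%.

4.6132%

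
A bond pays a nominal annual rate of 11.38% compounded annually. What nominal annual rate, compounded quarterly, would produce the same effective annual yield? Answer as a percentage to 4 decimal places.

10.9243%

Compounded annually, EAR = nominal = 0.113800.
Solve (1 + r/4)^4 = 1.113800: r/4 = 1.113800^(1/4) − 1 = 0.027311, so r = 0.109243 = 10.9243%.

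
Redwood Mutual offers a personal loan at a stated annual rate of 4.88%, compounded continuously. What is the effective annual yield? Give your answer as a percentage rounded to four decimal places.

With continuous compounding, EAR = e^0.0488 − 1.
e^0.0488 = 1.050010, so EAR = 0.050010 = 5.0010%.

5.0010%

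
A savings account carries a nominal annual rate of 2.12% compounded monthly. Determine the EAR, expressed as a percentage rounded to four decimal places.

EAR = (1 + 0.0212/12)^12 − 1.
= (1 + 0.001767)^12 − 1 = 1.021407 − 1 = 2.1407%.

2.1407%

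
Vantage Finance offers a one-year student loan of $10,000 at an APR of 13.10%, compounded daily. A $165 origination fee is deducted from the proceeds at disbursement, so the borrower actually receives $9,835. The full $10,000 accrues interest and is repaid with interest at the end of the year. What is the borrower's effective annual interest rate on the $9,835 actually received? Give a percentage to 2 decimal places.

Amount owed after one year: 10,000 × (1 + 0.1310/365)^365 = 10,000 × 1.139941 = $11,399.41.
Effective rate on net proceeds: 11,399.41 / 9,835 − 1 = 0.159066 = 15.91%.

15.91%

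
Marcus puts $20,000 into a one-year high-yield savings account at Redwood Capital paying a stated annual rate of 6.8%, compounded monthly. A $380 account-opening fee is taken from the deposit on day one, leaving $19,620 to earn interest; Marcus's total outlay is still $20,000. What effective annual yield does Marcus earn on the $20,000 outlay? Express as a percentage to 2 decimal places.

Value after one year: 19,620 × (1 + 0.068/12)^12 = 19,620 × 1.070160 = $20,996.54.
Effective yield on the $20,000 outlay: 20,996.54 / 20,000 − 1 = 0.049827 = 4.98%.

4.98%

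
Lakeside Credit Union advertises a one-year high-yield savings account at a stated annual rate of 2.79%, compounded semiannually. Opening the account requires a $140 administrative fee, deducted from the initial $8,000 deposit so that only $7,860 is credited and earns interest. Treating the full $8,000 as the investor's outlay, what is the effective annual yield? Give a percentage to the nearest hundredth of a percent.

1.01%

Value after one year: 7,860 × (1 + 0.0279/2)^2 = 7,860 × 1.028095 = $8,080.82.
Effective yield on the $8,000 outlay: 8,080.82 / 8,000 − 1 = 0.010103 = 1.01%.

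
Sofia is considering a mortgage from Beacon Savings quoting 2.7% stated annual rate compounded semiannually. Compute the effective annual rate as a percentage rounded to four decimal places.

EAR = (1 + 0.027/2)^2 − 1.
= (1 + 0.013500)^2 − 1 = 1.027182 − 1 = 2.7182%.

2.7182%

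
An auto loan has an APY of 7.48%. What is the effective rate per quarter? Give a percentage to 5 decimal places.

1.81972%

The per-quarter rate i satisfies (1 + i)^4 = 1 + 0.0748.
i = 1.0748^(1/4) − 1 = 0.0181972 = 1.81972%.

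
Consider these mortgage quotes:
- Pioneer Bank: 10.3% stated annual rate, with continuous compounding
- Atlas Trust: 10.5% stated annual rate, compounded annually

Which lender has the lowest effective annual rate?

Pioneer Bank: e^0.103 − 1 = 10.849%
Atlas Trust: compounded annually, EAR = 10.500%
The lowest effective annual rate is Atlas Trust at 10.500%.

Atlas Trust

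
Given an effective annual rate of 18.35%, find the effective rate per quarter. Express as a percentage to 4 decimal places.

4.3019%

The per-quarter rate i satisfies (1 + i)^4 = 1 + 0.1835.
i = 1.1835^(1/4) − 1 = 0.0430186 = 4.3019%.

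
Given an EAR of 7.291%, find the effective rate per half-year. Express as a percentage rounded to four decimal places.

The per-half-year rate i satisfies (1 + i)^2 = 1 + 0.07291.
i = 1.07291^(1/2) − 1 = 0.0358137 = 3.5814%.

3.5814%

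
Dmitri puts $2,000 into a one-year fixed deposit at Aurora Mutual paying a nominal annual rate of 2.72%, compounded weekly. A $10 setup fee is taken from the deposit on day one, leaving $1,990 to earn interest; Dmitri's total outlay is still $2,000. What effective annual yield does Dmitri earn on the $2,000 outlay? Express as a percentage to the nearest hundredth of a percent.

2.24%

Value after one year: 1,990 × (1 + 0.0272/52)^52 = 1,990 × 1.027566 = $2,044.86.
Effective yield on the $2,000 outlay: 2,044.86 / 2,000 − 1 = 0.022428 = 2.24%.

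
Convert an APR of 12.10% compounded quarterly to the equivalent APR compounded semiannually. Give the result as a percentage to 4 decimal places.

EAR = (1 + 0.1210/4)^4 − 1 = 0.126602.
Solve (1 + r/2)^2 = 1.126602: r/2 = 1.126602^(1/2) − 1 = 0.061415, so r = 0.122830 = 12.2830%.

12.2830%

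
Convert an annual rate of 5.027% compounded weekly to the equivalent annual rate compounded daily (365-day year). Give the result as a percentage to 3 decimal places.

5.025%

EAR = (1 + 0.05027/52)^52 − 1 = 0.051529.
Solve (1 + r/365)^365 = 1.051529: r/365 = 1.051529^(1/365) − 1 = 0.000138, so r = 0.050249 = 5.025%.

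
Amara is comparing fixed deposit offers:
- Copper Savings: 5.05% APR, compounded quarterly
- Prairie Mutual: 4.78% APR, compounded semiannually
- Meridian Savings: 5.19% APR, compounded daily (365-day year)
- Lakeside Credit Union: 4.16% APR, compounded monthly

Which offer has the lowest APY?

Lakeside Credit Union

Copper Savings: (1 + 0.0505/4)^4 − 1 = 5.146%
Prairie Mutual: (1 + 0.0478/2)^2 − 1 = 4.837%
Meridian Savings: (1 + 0.0519/365)^365 − 1 = 5.327%
Lakeside Credit Union: (1 + 0.0416/12)^12 − 1 = 4.240%
The lowest effective annual rate is Lakeside Credit Union at 4.240%.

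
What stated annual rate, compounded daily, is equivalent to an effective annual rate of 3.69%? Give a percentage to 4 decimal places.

(1 + r/365)^365 − 1 = 0.0369, so 1 + r/365 = 1.0369^(1/365).
r/365 = 0.000099, so r = 0.036237 = 3.6237%.

3.6237%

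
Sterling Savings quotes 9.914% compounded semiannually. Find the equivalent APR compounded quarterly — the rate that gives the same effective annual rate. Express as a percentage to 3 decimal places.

EAR = (1 + 0.09914/2)^2 − 1 = 0.101597.
Solve (1 + r/4)^4 = 1.101597: r/4 = 1.101597^(1/4) − 1 = 0.024485, so r = 0.097941 = 9.794%.

9.794%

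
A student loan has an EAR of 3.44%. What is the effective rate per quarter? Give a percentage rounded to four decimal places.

The per-quarter rate i satisfies (1 + i)^4 = 1 + 0.0344.
i = 1.0344^(1/4) − 1 = 0.0084912 = 0.8491%.

0.8491%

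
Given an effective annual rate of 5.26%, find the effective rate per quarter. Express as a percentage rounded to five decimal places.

The per-quarter rate i satisfies (1 + i)^4 = 1 + 0.0526.
i = 1.0526^(1/4) − 1 = 0.0128983 = 1.28983%.

1.28983%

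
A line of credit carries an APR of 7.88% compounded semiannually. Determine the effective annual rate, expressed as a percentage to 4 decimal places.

EAR = (1 + 0.0788/2)^2 − 1.
= (1 + 0.039400)^2 − 1 = 1.080352 − 1 = 8.0352%.

8.0352%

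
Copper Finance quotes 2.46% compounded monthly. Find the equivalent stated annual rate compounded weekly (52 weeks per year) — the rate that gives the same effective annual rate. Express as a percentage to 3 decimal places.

EAR = (1 + 0.0246/12)^12 − 1 = 0.024879.
Solve (1 + r/52)^52 = 1.024879: r/52 = 1.024879^(1/52) − 1 = 0.000473, so r = 0.024581 = 2.458%.

2.458%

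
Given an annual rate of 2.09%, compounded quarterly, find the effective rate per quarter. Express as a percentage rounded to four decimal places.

With a nominal annual rate compounded quarterly, the periodic rate is the nominal rate divided by 4.
i = 0.0209 / 4 = 0.0052250 = 0.5225%.

0.5225%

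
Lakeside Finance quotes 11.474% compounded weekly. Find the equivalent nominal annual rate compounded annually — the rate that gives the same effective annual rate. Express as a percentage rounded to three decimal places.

EAR = (1 + 0.11474/52)^52 − 1 = 0.121440.
Compounded annually, the equivalent nominal rate is the EAR itself: 12.144%.

12.144%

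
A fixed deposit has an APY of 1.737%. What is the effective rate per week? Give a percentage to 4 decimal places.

The per-week rate i satisfies (1 + i)^52 = 1 + 0.01737.
i = 1.01737^(1/52) − 1 = 0.0003312 = 0.0331%.

0.0331%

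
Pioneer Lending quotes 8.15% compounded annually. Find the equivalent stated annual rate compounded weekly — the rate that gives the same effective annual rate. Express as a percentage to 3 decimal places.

Compounded annually, EAR = nominal = 0.081500.
Solve (1 + r/52)^52 = 1.081500: r/52 = 1.081500^(1/52) − 1 = 0.001508, so r = 0.078408 = 7.841%.

7.841%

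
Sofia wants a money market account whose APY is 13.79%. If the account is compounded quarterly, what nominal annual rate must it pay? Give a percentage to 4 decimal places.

(1 + r/4)^4 − 1 = 0.1379, so 1 + r/4 = 1.1379^(1/4).
r/4 = 0.032823, so r = 0.131293 = 13.1293%.

13.1293%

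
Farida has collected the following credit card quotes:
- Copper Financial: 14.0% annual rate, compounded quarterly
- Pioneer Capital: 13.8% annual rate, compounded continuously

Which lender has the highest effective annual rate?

Copper Financial: (1 + 0.140/4)^4 − 1 = 14.752%
Pioneer Capital: e^0.138 − 1 = 14.798%
The highest effective annual rate is Pioneer Capital at 14.798%.

Pioneer Capital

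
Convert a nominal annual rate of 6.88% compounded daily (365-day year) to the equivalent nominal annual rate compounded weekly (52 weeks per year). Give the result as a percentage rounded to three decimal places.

EAR = (1 + 0.0688/365)^365 − 1 = 0.071215.
Solve (1 + r/52)^52 = 1.071215: r/52 = 1.071215^(1/52) − 1 = 0.001324, so r = 0.068839 = 6.884%.

6.884%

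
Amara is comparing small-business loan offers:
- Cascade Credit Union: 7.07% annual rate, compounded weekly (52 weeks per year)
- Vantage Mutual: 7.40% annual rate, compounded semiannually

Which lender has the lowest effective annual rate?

Cascade Credit Union: (1 + 0.0707/52)^52 − 1 = 7.321%
Vantage Mutual: (1 + 0.0740/2)^2 − 1 = 7.537%
The lowest effective annual rate is Cascade Credit Union at 7.321%.

Cascade Credit Union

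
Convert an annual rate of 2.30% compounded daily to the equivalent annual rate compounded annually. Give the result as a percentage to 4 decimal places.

2.3266%

EAR = (1 + 0.0230/365)^365 − 1 = 0.023266.
Compounded annually, the equivalent nominal rate is the EAR itself: 2.3266%.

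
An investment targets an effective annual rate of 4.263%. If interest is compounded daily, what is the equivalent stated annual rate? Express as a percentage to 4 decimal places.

4.1749%

(1 + r/365)^365 − 1 = 0.04263, so 1 + r/365 = 1.04263^(1/365).
r/365 = 0.000114, so r = 0.041749 = 4.1749%.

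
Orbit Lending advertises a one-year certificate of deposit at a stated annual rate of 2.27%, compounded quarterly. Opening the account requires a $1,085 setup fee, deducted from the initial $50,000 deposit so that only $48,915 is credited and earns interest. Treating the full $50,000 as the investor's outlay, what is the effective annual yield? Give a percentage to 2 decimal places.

Value after one year: 48,915 × (1 + 0.0227/4)^4 = 48,915 × 1.022894 = $50,034.86.
Effective yield on the $50,000 outlay: 50,034.86 / 50,000 − 1 = 0.000697 = 0.07%.

0.07%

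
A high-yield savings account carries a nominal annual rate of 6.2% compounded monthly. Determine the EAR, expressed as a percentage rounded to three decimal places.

6.379%

EAR = (1 + 0.062/12)^12 − 1.
= (1 + 0.005167)^12 − 1 = 1.063793 − 1 = 6.379%.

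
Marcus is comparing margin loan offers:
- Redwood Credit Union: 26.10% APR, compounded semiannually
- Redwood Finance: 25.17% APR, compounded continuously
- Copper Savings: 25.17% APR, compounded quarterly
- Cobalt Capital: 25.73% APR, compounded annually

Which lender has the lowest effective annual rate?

Cobalt Capital

Redwood Credit Union: (1 + 0.2610/2)^2 − 1 = 27.803%
Redwood Finance: e^0.2517 − 1 = 28.621%
Copper Savings: (1 + 0.2517/4)^4 − 1 = 27.647%
Cobalt Capital: compounded annually, EAR = 25.730%
The lowest effective annual rate is Cobalt Capital at 25.730%.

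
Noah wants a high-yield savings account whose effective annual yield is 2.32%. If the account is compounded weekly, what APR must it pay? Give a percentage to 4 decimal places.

2.2940%

(1 + r/52)^52 − 1 = 0.0232, so 1 + r/52 = 1.0232^(1/52).
r/52 = 0.000441, so r = 0.022940 = 2.2940%.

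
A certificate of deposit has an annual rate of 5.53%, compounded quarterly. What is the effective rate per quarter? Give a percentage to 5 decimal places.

1.38250%

With a nominal annual rate compounded quarterly, the periodic rate is the nominal rate divided by 4.
i = 0.0553 / 4 = 0.0138250 = 1.38250%.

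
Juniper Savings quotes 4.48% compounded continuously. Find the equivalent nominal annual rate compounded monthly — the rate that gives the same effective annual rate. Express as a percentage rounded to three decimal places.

EAR under continuous compounding: e^0.0448 − 1 = 0.045819.
Solve (1 + r/12)^12 = 1.045819: r/12 = 1.045819^(1/12) − 1 = 0.003740, so r = 0.044884 = 4.488%.

4.488%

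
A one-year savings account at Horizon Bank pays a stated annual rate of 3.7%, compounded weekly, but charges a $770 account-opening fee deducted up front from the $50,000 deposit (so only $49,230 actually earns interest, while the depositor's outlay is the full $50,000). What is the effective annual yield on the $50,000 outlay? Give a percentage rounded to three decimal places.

Value after one year: 49,230 × (1 + 0.037/52)^52 = 49,230 × 1.037679 = $51,084.96.
Effective yield on the $50,000 outlay: 51,084.96 / 50,000 − 1 = 0.021699 = 2.170%.

2.170%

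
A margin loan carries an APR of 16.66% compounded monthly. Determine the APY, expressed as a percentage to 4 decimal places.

EAR = (1 + 0.1666/12)^12 − 1.
= 1.179929 − 1 = 17.9929%.

17.9929%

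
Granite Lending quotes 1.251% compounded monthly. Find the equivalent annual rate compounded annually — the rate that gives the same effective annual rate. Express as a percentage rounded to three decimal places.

1.258%

EAR = (1 + 0.01251/12)^12 − 1 = 0.012582.
Compounded annually, the equivalent nominal rate is the EAR itself: 1.258%.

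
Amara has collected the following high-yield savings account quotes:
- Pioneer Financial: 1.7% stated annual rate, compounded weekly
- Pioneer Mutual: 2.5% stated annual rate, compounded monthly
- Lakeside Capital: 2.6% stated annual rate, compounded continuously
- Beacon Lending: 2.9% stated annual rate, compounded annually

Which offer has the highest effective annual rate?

Beacon Lending

Pioneer Financial: (1 + 0.017/52)^52 − 1 = 1.714%
Pioneer Mutual: (1 + 0.025/12)^12 − 1 = 2.529%
Lakeside Capital: e^0.026 − 1 = 2.634%
Beacon Lending: compounded annually, EAR = 2.900%
The highest effective annual rate is Beacon Lending at 2.900%.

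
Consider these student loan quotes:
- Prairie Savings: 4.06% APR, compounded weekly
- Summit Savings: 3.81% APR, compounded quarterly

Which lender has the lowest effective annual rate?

Summit Savings

Prairie Savings: (1 + 0.0406/52)^52 − 1 = 4.142%
Summit Savings: (1 + 0.0381/4)^4 − 1 = 3.865%
The lowest effective annual rate is Summit Savings at 3.865%.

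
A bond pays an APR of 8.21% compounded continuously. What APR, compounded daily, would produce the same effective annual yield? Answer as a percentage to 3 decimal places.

8.211%

EAR under continuous compounding: e^0.0821 − 1 = 0.085564.
Solve (1 + r/365)^365 = 1.085564: r/365 = 1.085564^(1/365) − 1 = 0.000225, so r = 0.082109 = 8.211%.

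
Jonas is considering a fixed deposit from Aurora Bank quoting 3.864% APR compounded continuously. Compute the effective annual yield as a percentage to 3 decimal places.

With continuous compounding, EAR = e^0.03864 − 1.
e^0.03864 = 1.039396, so EAR = 0.039396 = 3.940%.

3.940%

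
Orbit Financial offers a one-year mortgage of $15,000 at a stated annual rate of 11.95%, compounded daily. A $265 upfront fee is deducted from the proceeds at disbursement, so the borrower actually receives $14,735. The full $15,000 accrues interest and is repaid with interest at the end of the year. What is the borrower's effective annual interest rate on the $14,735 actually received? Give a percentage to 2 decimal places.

Amount owed after one year: 15,000 × (1 + 0.1195/365)^365 = 15,000 × 1.126911 = $16,903.67.
Effective rate on net proceeds: 16,903.67 / 14,735 − 1 = 0.147178 = 14.72%.

14.72%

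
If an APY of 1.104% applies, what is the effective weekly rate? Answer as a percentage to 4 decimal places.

The per-week rate i satisfies (1 + i)^52 = 1 + 0.01104.
i = 1.01104^(1/52) − 1 = 0.0002112 = 0.0211%.

0.0211%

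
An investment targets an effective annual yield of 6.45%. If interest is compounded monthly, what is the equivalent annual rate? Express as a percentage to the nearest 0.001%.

6.267%

(1 + r/12)^12 − 1 = 0.0645, so 1 + r/12 = 1.0645^(1/12).
r/12 = 0.005222, so r = 0.062668 = 6.267%.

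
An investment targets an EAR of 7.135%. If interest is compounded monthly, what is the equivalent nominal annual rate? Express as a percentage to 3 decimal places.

6.912%

(1 + r/12)^12 − 1 = 0.07135, so 1 + r/12 = 1.07135^(1/12).
r/12 = 0.005760, so r = 0.069118 = 6.912%.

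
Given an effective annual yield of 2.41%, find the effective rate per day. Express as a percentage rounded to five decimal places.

0.00652%

The per-day rate i satisfies (1 + i)^365 = 1 + 0.0241.
i = 1.0241^(1/365) − 1 = 0.0000652 = 0.00652%.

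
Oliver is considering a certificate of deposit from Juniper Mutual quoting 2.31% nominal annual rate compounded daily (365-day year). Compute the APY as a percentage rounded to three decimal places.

2.337%

EAR = (1 + 0.0231/365)^365 − 1.
= (1 + 0.000063)^365 − 1 = 1.023368 − 1 = 2.337%.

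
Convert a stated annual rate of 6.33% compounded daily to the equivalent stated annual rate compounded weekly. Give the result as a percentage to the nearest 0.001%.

6.333%

EAR = (1 + 0.0633/365)^365 − 1 = 0.065341.
Solve (1 + r/52)^52 = 1.065341: r/52 = 1.065341^(1/52) − 1 = 0.001218, so r = 0.063333 = 6.333%.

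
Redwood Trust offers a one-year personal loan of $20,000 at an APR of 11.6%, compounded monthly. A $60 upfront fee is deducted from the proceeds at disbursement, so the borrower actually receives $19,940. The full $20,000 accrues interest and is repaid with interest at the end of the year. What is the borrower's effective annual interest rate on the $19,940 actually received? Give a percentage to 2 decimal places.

Amount owed after one year: 20,000 × (1 + 0.116/12)^12 = 20,000 × 1.122370 = $22,447.41.
Effective rate on net proceeds: 22,447.41 / 19,940 − 1 = 0.125748 = 12.57%.

12.57%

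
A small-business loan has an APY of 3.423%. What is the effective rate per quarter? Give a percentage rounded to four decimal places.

The per-quarter rate i satisfies (1 + i)^4 = 1 + 0.03423.
i = 1.03423^(1/4) − 1 = 0.0084498 = 0.8450%.

0.8450%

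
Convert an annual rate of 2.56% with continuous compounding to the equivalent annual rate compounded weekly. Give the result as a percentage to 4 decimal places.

2.5606%

EAR under continuous compounding: e^0.0256 − 1 = 0.025930.
Solve (1 + r/52)^52 = 1.025930: r/52 = 1.025930^(1/52) − 1 = 0.000492, so r = 0.025606 = 2.5606%.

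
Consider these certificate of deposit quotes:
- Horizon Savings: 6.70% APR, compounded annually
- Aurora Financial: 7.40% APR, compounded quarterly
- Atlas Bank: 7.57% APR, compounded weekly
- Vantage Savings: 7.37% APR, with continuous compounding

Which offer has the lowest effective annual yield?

Horizon Savings

Horizon Savings: compounded annually, EAR = 6.700%
Aurora Financial: (1 + 0.0740/4)^4 − 1 = 7.608%
Atlas Bank: (1 + 0.0757/52)^52 − 1 = 7.858%
Vantage Savings: e^0.0737 − 1 = 7.648%
The lowest effective annual rate is Horizon Savings at 6.700%.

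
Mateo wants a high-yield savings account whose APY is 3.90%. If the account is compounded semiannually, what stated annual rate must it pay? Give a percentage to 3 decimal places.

3.863%

(1 + r/2)^2 − 1 = 0.0390, so 1 + r/2 = 1.0390^(1/2).
r/2 = 0.019313, so r = 0.038627 = 3.863%.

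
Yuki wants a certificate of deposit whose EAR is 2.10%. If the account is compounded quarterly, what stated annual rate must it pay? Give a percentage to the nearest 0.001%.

(1 + r/4)^4 − 1 = 0.0210, so 1 + r/4 = 1.0210^(1/4).
r/4 = 0.005209, so r = 0.020837 = 2.084%.

2.084%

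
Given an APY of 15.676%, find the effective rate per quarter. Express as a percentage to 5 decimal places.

3.70766%

The per-quarter rate i satisfies (1 + i)^4 = 1 + 0.15676.
i = 1.15676^(1/4) − 1 = 0.0370766 = 3.70766%.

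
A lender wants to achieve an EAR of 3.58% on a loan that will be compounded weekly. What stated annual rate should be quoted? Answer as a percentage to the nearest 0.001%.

3.519%

(1 + r/52)^52 − 1 = 0.0358, so 1 + r/52 = 1.0358^(1/52).
r/52 = 0.000677, so r = 0.035186 = 3.519%.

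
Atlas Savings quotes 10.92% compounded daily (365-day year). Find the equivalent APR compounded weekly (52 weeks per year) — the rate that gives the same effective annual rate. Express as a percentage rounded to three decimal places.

EAR = (1 + 0.1092/365)^365 − 1 = 0.115367.
Solve (1 + r/52)^52 = 1.115367: r/52 = 1.115367^(1/52) − 1 = 0.002102, so r = 0.109298 = 10.930%.

10.930%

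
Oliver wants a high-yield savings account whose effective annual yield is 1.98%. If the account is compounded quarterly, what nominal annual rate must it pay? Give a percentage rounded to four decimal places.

(1 + r/4)^4 − 1 = 0.0198, so 1 + r/4 = 1.0198^(1/4).
r/4 = 0.004914, so r = 0.019655 = 1.9655%.

1.9655%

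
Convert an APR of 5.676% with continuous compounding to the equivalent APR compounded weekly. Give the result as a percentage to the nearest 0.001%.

EAR under continuous compounding: e^0.05676 − 1 = 0.058402.
Solve (1 + r/52)^52 = 1.058402: r/52 = 1.058402^(1/52) − 1 = 0.001092, so r = 0.056791 = 5.679%.

5.679%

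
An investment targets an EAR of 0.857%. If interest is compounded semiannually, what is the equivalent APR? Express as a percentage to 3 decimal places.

0.855%

(1 + r/2)^2 − 1 = 0.00857, so 1 + r/2 = 1.00857^(1/2).
r/2 = 0.004276, so r = 0.008552 = 0.855%.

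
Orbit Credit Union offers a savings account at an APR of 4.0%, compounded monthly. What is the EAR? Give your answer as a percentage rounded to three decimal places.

4.074%

EAR = (1 + 0.040/12)^12 − 1.
= 1.040742 − 1 = 4.074%.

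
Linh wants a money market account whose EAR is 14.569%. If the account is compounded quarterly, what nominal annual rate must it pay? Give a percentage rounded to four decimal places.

(1 + r/4)^4 − 1 = 0.14569, so 1 + r/4 = 1.14569^(1/4).
r/4 = 0.034586, so r = 0.138346 = 13.8346%.

13.8346%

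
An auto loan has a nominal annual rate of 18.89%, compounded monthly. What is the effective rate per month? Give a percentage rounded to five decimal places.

With a nominal annual rate compounded monthly, the periodic rate is the nominal rate divided by 12.
i = 0.1889 / 12 = 0.0157417 = 1.57417%.

1.57417%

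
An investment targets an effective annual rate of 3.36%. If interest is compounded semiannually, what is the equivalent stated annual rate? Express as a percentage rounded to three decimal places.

(1 + r/2)^2 − 1 = 0.0336, so 1 + r/2 = 1.0336^(1/2).
r/2 = 0.016661, so r = 0.033322 = 3.332%.

3.332%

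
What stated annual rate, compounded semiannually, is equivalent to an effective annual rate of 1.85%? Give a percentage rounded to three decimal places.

1.842%

(1 + r/2)^2 − 1 = 0.0185, so 1 + r/2 = 1.0185^(1/2).
r/2 = 0.009208, so r = 0.018415 = 1.842%.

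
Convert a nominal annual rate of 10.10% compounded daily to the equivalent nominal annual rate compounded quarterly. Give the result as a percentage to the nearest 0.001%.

10.227%

EAR = (1 + 0.1010/365)^365 − 1 = 0.106261.
Solve (1 + r/4)^4 = 1.106261: r/4 = 1.106261^(1/4) − 1 = 0.025568, so r = 0.102272 = 10.227%.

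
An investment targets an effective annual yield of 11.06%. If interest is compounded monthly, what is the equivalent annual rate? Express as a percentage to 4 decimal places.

(1 + r/12)^12 − 1 = 0.1106, so 1 + r/12 = 1.1106^(1/12).
r/12 = 0.008780, so r = 0.105360 = 10.5360%.

10.5360%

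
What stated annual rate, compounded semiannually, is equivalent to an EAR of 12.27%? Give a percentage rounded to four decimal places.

11.9151%

(1 + r/2)^2 − 1 = 0.1227, so 1 + r/2 = 1.1227^(1/2).
r/2 = 0.059575, so r = 0.119151 = 11.9151%.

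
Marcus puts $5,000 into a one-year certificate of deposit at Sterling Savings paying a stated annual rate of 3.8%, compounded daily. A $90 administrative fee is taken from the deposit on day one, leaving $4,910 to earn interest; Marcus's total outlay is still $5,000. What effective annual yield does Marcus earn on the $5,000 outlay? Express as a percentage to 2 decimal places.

2.00%

Value after one year: 4,910 × (1 + 0.038/365)^365 = 4,910 × 1.038729 = $5,100.16.
Effective yield on the $5,000 outlay: 5,100.16 / 5,000 − 1 = 0.020032 = 2.00%.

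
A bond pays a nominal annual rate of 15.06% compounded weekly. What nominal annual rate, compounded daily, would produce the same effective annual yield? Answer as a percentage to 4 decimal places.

15.0413%

EAR = (1 + 0.1506/52)^52 − 1 = 0.162279.
Solve (1 + r/365)^365 = 1.162279: r/365 = 1.162279^(1/365) − 1 = 0.000412, so r = 0.150413 = 15.0413%.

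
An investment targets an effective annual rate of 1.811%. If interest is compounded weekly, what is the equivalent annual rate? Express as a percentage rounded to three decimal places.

1.795%

(1 + r/52)^52 − 1 = 0.01811, so 1 + r/52 = 1.01811^(1/52).
r/52 = 0.000345, so r = 0.017951 = 1.795%.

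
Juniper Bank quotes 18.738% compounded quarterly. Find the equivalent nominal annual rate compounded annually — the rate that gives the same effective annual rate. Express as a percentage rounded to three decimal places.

20.096%

EAR = (1 + 0.18738/4)^4 − 1 = 0.200963.
Compounded annually, the equivalent nominal rate is the EAR itself: 20.096%.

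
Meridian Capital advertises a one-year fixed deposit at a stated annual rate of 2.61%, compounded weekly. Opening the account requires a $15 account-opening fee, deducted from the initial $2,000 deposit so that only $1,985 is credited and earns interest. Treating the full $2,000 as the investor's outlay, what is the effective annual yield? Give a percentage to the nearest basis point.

1.87%

Value after one year: 1,985 × (1 + 0.0261/52)^52 = 1,985 × 1.026437 = $2,037.48.
Effective yield on the $2,000 outlay: 2,037.48 / 2,000 − 1 = 0.018739 = 1.87%.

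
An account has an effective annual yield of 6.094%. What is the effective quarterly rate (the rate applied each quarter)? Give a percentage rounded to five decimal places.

1.48987%

The per-quarter rate i satisfies (1 + i)^4 = 1 + 0.06094.
i = 1.06094^(1/4) − 1 = 0.0148987 = 1.48987%.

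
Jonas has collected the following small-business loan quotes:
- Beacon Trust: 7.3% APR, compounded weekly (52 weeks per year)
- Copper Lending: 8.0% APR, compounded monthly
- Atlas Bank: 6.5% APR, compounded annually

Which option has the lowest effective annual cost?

Beacon Trust: (1 + 0.073/52)^52 − 1 = 7.568%
Copper Lending: (1 + 0.080/12)^12 − 1 = 8.300%
Atlas Bank: compounded annually, EAR = 6.500%
The lowest effective annual rate is Atlas Bank at 6.500%.

Atlas Bank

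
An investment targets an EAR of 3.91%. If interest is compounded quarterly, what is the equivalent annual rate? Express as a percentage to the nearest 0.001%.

(1 + r/4)^4 − 1 = 0.0391, so 1 + r/4 = 1.0391^(1/4).
r/4 = 0.009635, so r = 0.038539 = 3.854%.

3.854%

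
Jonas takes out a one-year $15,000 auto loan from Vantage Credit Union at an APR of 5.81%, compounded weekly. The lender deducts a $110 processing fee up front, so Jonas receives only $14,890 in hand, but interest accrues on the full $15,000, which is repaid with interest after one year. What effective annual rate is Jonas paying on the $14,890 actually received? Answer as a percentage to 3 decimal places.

Amount owed after one year: 15,000 × (1 + 0.0581/52)^52 = 15,000 × 1.059787 = $15,896.80.
Effective rate on net proceeds: 15,896.80 / 14,890 − 1 = 0.067616 = 6.762%.

6.762%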